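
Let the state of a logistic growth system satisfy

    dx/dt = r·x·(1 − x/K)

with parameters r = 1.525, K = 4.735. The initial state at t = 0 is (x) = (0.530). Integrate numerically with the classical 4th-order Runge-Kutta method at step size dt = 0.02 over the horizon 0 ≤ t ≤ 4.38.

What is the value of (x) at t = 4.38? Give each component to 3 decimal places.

(x) = (4.688)

t=0.000: state=(0.530)
step 1 (dt=0.02): k1=(0.718), k2=(0.726), k3=(0.726), k4=(0.735); state += dt/6·(k1+2k2+2k3+k4)
t=0.020: state=(0.545)
t=0.040: state=(0.559)
t=0.060: state=(0.575)
continuing one RK4 step at a time; state shown every 10 steps (Δt=0.2):
t=0.200: state=(0.691)
t=0.400: state=(0.892)
t=0.600: state=(1.133)
t=0.800: state=(1.417)
t=1.000: state=(1.737)
t=1.200: state=(2.083)
t=1.400: state=(2.443)
t=1.600: state=(2.799)
t=1.800: state=(3.136)
t=2.000: state=(3.442)
t=2.200: state=(3.708)
t=2.400: state=(3.932)
t=2.600: state=(4.116)
t=2.800: state=(4.262)
t=3.000: state=(4.377)
t=3.200: state=(4.466)
t=3.400: state=(4.534)
t=3.600: state=(4.585)
t=3.800: state=(4.623)
t=4.000: state=(4.652)
t=4.200: state=(4.674)
t=4.380: state=(4.688)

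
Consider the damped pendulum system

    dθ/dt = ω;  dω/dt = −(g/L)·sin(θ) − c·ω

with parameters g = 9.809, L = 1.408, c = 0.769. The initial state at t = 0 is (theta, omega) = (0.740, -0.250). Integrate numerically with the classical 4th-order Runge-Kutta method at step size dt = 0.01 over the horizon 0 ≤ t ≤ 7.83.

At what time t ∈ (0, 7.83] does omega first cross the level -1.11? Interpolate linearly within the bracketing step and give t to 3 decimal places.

t=0.000: state=(0.740, -0.250)
step 1 (dt=0.01): k1=(-0.250, -4.505), k2=(-0.273, -4.482), k3=(-0.272, -4.481), k4=(-0.295, -4.457); state += dt/6·(k1+2k2+2k3+k4)
t=0.010: state=(0.737, -0.295)
t=0.020: state=(0.734, -0.339)
t=0.030: state=(0.730, -0.383)
t=0.220: state=(0.586, -1.093)
next step: t=0.230: state=(0.575, -1.123) — omega has crossed -1.11
linear interpolation between t=0.220 (-1.09289) and t=0.230 (-1.12259) → t≈0.226

t = 0.226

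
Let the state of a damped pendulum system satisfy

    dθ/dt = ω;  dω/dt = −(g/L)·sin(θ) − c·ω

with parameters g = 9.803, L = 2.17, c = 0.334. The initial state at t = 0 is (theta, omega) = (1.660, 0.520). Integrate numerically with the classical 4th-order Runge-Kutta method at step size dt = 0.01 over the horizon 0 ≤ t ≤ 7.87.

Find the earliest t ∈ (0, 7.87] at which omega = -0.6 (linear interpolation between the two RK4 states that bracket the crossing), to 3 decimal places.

t = 0.250

t=0.000: state=(1.660, 0.520)
step 1 (dt=0.01): k1=(0.520, -4.673), k2=(0.497, -4.664), k3=(0.497, -4.664), k4=(0.473, -4.656); state += dt/6·(k1+2k2+2k3+k4)
t=0.010: state=(1.665, 0.473)
t=0.020: state=(1.669, 0.427)
t=0.030: state=(1.674, 0.381)
t=0.250: state=(1.648, -0.599)
next step: t=0.260: state=(1.642, -0.642) — omega has crossed -0.6
linear interpolation between t=0.250 (-0.59896) and t=0.260 (-0.64194) → t≈0.250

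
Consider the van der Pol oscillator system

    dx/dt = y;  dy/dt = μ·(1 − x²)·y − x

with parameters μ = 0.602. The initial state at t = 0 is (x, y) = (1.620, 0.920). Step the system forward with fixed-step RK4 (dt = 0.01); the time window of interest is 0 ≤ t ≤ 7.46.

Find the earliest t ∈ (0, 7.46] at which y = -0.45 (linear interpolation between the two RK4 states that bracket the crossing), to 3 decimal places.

t=0.000: state=(1.620, 0.920)
step 1 (dt=0.01): k1=(0.920, -2.520), k2=(0.907, -2.520), k3=(0.907, -2.520), k4=(0.895, -2.520); state += dt/6·(k1+2k2+2k3+k4)
t=0.010: state=(1.629, 0.895)
t=0.020: state=(1.638, 0.870)
t=0.030: state=(1.646, 0.844)
continuing one RK4 step at a time; state shown every 25 steps (Δt=0.25):
t=0.250: state=(1.773, 0.319)
t=0.500: state=(1.791, -0.152)
t=0.710: state=(1.727, -0.442)
next step: t=0.720: state=(1.723, -0.454) — y has crossed -0.45
linear interpolation between t=0.710 (-0.44191) and t=0.720 (-0.45383) → t≈0.717

t = 0.717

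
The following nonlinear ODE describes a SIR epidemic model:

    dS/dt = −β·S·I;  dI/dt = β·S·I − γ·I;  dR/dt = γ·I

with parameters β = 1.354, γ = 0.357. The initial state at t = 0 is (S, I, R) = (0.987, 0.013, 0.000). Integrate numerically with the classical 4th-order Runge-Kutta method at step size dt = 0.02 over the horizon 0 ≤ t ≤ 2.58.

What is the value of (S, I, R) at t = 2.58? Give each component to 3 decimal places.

t=0.000: state=(0.987, 0.013, 0.000)
step 1 (dt=0.02): k1=(-0.017, 0.013, 0.005), k2=(-0.018, 0.013, 0.005), k3=(-0.018, 0.013, 0.005), k4=(-0.018, 0.013, 0.005); state += dt/6·(k1+2k2+2k3+k4)
t=0.020: state=(0.987, 0.013, 0.000)
t=0.040: state=(0.986, 0.014, 0.000)
t=0.060: state=(0.986, 0.014, 0.000)
continuing one RK4 step at a time; state shown every 5 steps (Δt=0.1):
t=0.100: state=(0.985, 0.014, 0.000)
t=0.200: state=(0.983, 0.016, 0.001)
t=0.300: state=(0.981, 0.017, 0.002)
t=0.400: state=(0.979, 0.019, 0.002)
t=0.500: state=(0.976, 0.021, 0.003)
t=0.600: state=(0.973, 0.023, 0.004)
t=0.700: state=(0.970, 0.026, 0.005)
t=0.800: state=(0.966, 0.028, 0.006)
t=0.900: state=(0.962, 0.031, 0.007)
t=1.000: state=(0.958, 0.034, 0.008)
t=1.100: state=(0.954, 0.037, 0.009)
t=1.200: state=(0.948, 0.041, 0.011)
t=1.300: state=(0.943, 0.045, 0.012)
t=1.400: state=(0.937, 0.049, 0.014)
t=1.500: state=(0.930, 0.054, 0.016)
t=1.600: state=(0.923, 0.059, 0.018)
t=1.700: state=(0.916, 0.065, 0.020)
t=1.800: state=(0.907, 0.070, 0.022)
t=1.900: state=(0.898, 0.077, 0.025)
t=2.000: state=(0.889, 0.084, 0.028)
t=2.100: state=(0.878, 0.091, 0.031)
t=2.200: state=(0.867, 0.099, 0.034)
t=2.300: state=(0.855, 0.107, 0.038)
t=2.400: state=(0.842, 0.116, 0.042)
t=2.500: state=(0.828, 0.125, 0.046)
t=2.580: state=(0.817, 0.133, 0.050)

(S, I, R) = (0.817, 0.133, 0.050)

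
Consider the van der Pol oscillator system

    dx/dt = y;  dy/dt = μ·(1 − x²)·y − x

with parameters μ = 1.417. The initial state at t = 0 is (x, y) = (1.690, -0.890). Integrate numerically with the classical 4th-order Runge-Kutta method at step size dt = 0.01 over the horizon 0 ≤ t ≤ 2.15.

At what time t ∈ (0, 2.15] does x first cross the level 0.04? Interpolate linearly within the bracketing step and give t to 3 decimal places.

t=0.000: state=(1.690, -0.890)
step 1 (dt=0.01): k1=(-0.890, 0.651), k2=(-0.887, 0.628), k3=(-0.887, 0.628), k4=(-0.884, 0.606); state += dt/6·(k1+2k2+2k3+k4)
t=0.010: state=(1.681, -0.884)
t=0.020: state=(1.672, -0.878)
t=0.030: state=(1.664, -0.872)
continuing one RK4 step at a time; state shown every 10 steps (Δt=0.1):
t=0.100: state=(1.604, -0.845)
t=0.200: state=(1.520, -0.831)
t=0.300: state=(1.437, -0.838)
t=0.400: state=(1.352, -0.864)
t=0.500: state=(1.263, -0.906)
t=0.600: state=(1.170, -0.964)
t=0.700: state=(1.070, -1.040)
t=0.800: state=(0.961, -1.137)
t=0.900: state=(0.842, -1.258)
t=1.000: state=(0.709, -1.411)
t=1.100: state=(0.558, -1.602)
t=1.200: state=(0.387, -1.837)
t=1.300: state=(0.189, -2.122)
t=1.360: state=(0.056, -2.315)
next step: t=1.370: state=(0.033, -2.348) — x has crossed 0.04
linear interpolation between t=1.360 (0.05617) and t=1.370 (0.03285) → t≈1.367

t = 1.367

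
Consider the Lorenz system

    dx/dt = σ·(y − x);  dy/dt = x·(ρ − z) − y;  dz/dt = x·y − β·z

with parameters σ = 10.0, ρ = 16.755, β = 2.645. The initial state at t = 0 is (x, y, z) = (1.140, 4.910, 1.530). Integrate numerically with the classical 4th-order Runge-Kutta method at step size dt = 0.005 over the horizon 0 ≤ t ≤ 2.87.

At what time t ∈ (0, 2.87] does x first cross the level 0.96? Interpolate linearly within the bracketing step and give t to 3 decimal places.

t=0.000: state=(1.140, 4.910, 1.530)
step 1 (dt=0.005): k1=(37.700, 12.446, 1.551), k2=(37.069, 13.846, 2.041), k3=(37.119, 13.817, 2.035), k4=(36.535, 15.190, 2.526); state += dt/6·(k1+2k2+2k3+k4)
t=0.005: state=(1.326, 4.979, 1.540)
t=0.010: state=(1.506, 5.062, 1.555)
t=0.015: state=(1.681, 5.157, 1.575)
continuing one RK4 step at a time; state shown every 20 steps (Δt=0.1):
t=0.100: state=(4.612, 8.464, 2.919)
t=0.200: state=(9.345, 14.686, 9.615)
t=0.300: state=(13.018, 13.281, 23.017)
t=0.400: state=(8.997, 2.256, 25.457)
t=0.500: state=(3.019, -1.390, 19.564)
t=0.560: state=(0.990, -1.474, 16.540)
next step: t=0.565: state=(0.870, -1.465, 16.316) — x has crossed 0.96
linear interpolation between t=0.560 (0.99015) and t=0.565 (0.87019) → t≈0.561

t = 0.561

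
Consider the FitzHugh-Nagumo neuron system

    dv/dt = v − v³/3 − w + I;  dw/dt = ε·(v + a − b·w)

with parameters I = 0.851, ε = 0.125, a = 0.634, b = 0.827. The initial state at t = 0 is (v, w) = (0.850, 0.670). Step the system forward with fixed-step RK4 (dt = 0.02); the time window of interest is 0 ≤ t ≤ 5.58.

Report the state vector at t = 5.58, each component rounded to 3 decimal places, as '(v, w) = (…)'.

t=0.000: state=(0.850, 0.670)
step 1 (dt=0.02): k1=(0.826, 0.116), k2=(0.827, 0.117), k3=(0.827, 0.117), k4=(0.828, 0.118); state += dt/6·(k1+2k2+2k3+k4)
t=0.020: state=(0.867, 0.672)
t=0.040: state=(0.883, 0.675)
t=0.060: state=(0.900, 0.677)
continuing one RK4 step at a time; state shown every 10 steps (Δt=0.2):
t=0.200: state=(1.016, 0.695)
t=0.400: state=(1.175, 0.724)
t=0.600: state=(1.317, 0.755)
t=0.800: state=(1.434, 0.790)
t=1.000: state=(1.522, 0.826)
t=1.200: state=(1.584, 0.863)
t=1.400: state=(1.623, 0.901)
t=1.600: state=(1.645, 0.939)
t=1.800: state=(1.654, 0.976)
t=2.000: state=(1.654, 1.013)
t=2.200: state=(1.648, 1.048)
t=2.400: state=(1.638, 1.083)
t=2.600: state=(1.625, 1.117)
t=2.800: state=(1.610, 1.150)
t=3.000: state=(1.593, 1.182)
t=3.200: state=(1.576, 1.213)
t=3.400: state=(1.557, 1.242)
t=3.600: state=(1.539, 1.271)
t=3.800: state=(1.519, 1.298)
t=4.000: state=(1.500, 1.325)
t=4.200: state=(1.480, 1.350)
t=4.400: state=(1.460, 1.375)
t=4.600: state=(1.440, 1.398)
t=4.800: state=(1.419, 1.420)
t=5.000: state=(1.398, 1.442)
t=5.200: state=(1.377, 1.462)
t=5.400: state=(1.356, 1.482)
t=5.580: state=(1.337, 1.499)

(v, w) = (1.337, 1.499)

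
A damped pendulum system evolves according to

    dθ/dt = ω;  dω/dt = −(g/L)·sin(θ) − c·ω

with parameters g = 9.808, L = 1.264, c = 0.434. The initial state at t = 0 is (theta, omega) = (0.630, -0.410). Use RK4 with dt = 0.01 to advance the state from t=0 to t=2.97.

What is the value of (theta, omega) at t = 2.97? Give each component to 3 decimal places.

t=0.000: state=(0.630, -0.410)
step 1 (dt=0.01): k1=(-0.410, -4.394), k2=(-0.432, -4.371), k3=(-0.432, -4.370), k4=(-0.454, -4.347); state += dt/6·(k1+2k2+2k3+k4)
t=0.010: state=(0.626, -0.454)
t=0.020: state=(0.621, -0.497)
t=0.030: state=(0.616, -0.540)
continuing one RK4 step at a time; state shown every 10 steps (Δt=0.1):
t=0.100: state=(0.568, -0.823)
t=0.200: state=(0.468, -1.165)
t=0.300: state=(0.338, -1.414)
t=0.400: state=(0.189, -1.552)
t=0.500: state=(0.032, -1.569)
t=0.600: state=(-0.121, -1.468)
t=0.700: state=(-0.258, -1.260)
t=0.800: state=(-0.370, -0.970)
t=0.900: state=(-0.451, -0.624)
t=1.000: state=(-0.494, -0.250)
t=1.100: state=(-0.500, 0.125)
t=1.200: state=(-0.470, 0.476)
t=1.300: state=(-0.407, 0.780)
t=1.400: state=(-0.316, 1.016)
t=1.500: state=(-0.206, 1.170)
t=1.600: state=(-0.085, 1.231)
t=1.700: state=(0.037, 1.196)
t=1.800: state=(0.151, 1.073)
t=1.900: state=(0.249, 0.876)
t=2.000: state=(0.324, 0.622)
t=2.100: state=(0.372, 0.335)
t=2.200: state=(0.391, 0.036)
t=2.300: state=(0.380, -0.252)
t=2.400: state=(0.341, -0.511)
t=2.500: state=(0.279, -0.722)
t=2.600: state=(0.199, -0.872)
t=2.700: state=(0.107, -0.951)
t=2.800: state=(0.011, -0.955)
t=2.900: state=(-0.081, -0.887)
t=2.970: state=(-0.141, -0.801)

(theta, omega) = (-0.141, -0.801)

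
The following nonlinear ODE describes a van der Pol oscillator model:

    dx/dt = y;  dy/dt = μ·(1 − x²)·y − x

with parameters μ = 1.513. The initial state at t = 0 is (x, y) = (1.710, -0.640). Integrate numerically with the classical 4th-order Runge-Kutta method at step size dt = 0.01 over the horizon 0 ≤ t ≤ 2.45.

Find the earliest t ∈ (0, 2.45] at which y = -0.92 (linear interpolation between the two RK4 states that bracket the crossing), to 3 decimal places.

t = 0.847

t=0.000: state=(1.710, -0.640)
step 1 (dt=0.01): k1=(-0.640, 0.153), k2=(-0.639, 0.144), k3=(-0.639, 0.144), k4=(-0.639, 0.134); state += dt/6·(k1+2k2+2k3+k4)
t=0.010: state=(1.704, -0.639)
t=0.020: state=(1.697, -0.637)
t=0.030: state=(1.691, -0.636)
continuing one RK4 step at a time; state shown every 10 steps (Δt=0.1):
t=0.100: state=(1.646, -0.633)
t=0.200: state=(1.583, -0.640)
t=0.300: state=(1.518, -0.657)
t=0.400: state=(1.451, -0.684)
t=0.500: state=(1.381, -0.719)
t=0.600: state=(1.307, -0.763)
t=0.700: state=(1.228, -0.817)
t=0.800: state=(1.143, -0.884)
t=0.840: state=(1.107, -0.914)
next step: t=0.850: state=(1.098, -0.922) — y has crossed -0.92
linear interpolation between t=0.840 (-0.91417) and t=0.850 (-0.92220) → t≈0.847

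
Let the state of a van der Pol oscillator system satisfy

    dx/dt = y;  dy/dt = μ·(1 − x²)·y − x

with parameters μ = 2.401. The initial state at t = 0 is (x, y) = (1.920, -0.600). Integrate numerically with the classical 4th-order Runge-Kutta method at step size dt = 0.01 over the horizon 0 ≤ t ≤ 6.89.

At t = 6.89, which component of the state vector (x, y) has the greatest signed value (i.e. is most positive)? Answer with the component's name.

t=0.000: state=(1.920, -0.600)
step 1 (dt=0.01): k1=(-0.600, 1.950), k2=(-0.590, 1.874), k3=(-0.591, 1.876), k4=(-0.581, 1.803); state += dt/6·(k1+2k2+2k3+k4)
t=0.010: state=(1.914, -0.581)
t=0.020: state=(1.908, -0.564)
t=0.030: state=(1.903, -0.548)
continuing one RK4 step at a time; state shown every 25 steps (Δt=0.25):
t=0.250: state=(1.805, -0.384)
t=0.500: state=(1.714, -0.362)
t=0.750: state=(1.621, -0.383)
t=1.000: state=(1.521, -0.422)
t=1.250: state=(1.408, -0.480)
t=1.500: state=(1.278, -0.565)
t=1.750: state=(1.122, -0.699)
t=2.000: state=(0.921, -0.933)
t=2.250: state=(0.637, -1.394)
t=2.500: state=(0.179, -2.398)
t=2.750: state=(-0.631, -4.090)
t=3.000: state=(-1.621, -2.971)
t=3.250: state=(-1.998, -0.436)
t=3.500: state=(-2.011, 0.161)
t=3.750: state=(-1.955, 0.262)
t=4.000: state=(-1.885, 0.292)
t=4.250: state=(-1.809, 0.315)
t=4.500: state=(-1.727, 0.340)
t=4.750: state=(-1.639, 0.370)
t=5.000: state=(-1.541, 0.411)
t=5.250: state=(-1.432, 0.465)
t=5.500: state=(-1.307, 0.544)
t=5.750: state=(-1.157, 0.665)
t=6.000: state=(-0.967, 0.872)
t=6.250: state=(-0.706, 1.269)
t=6.500: state=(-0.296, 2.122)
t=6.750: state=(0.427, 3.766)
t=6.890: state=(1.005, 4.305)
compare at T: x=1.005, y=4.305

largest component: y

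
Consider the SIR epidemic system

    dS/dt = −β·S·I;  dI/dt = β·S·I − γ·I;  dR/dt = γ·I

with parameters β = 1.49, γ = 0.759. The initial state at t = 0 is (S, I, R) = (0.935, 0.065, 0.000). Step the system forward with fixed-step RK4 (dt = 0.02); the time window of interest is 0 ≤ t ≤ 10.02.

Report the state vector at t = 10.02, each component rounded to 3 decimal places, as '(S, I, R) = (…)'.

(S, I, R) = (0.202, 0.017, 0.781)

t=0.000: state=(0.935, 0.065, 0.000)
step 1 (dt=0.02): k1=(-0.091, 0.041, 0.049), k2=(-0.091, 0.041, 0.050), k3=(-0.091, 0.041, 0.050), k4=(-0.092, 0.042, 0.050); state += dt/6·(k1+2k2+2k3+k4)
t=0.020: state=(0.933, 0.066, 0.001)
t=0.040: state=(0.931, 0.067, 0.002)
t=0.060: state=(0.929, 0.068, 0.003)
continuing one RK4 step at a time; state shown every 25 steps (Δt=0.5):
t=0.500: state=(0.884, 0.088, 0.029)
t=1.000: state=(0.820, 0.113, 0.067)
t=1.500: state=(0.746, 0.139, 0.115)
t=2.000: state=(0.667, 0.161, 0.172)
t=2.500: state=(0.588, 0.176, 0.236)
t=3.000: state=(0.515, 0.181, 0.304)
t=3.500: state=(0.450, 0.178, 0.372)
t=4.000: state=(0.396, 0.166, 0.438)
t=4.500: state=(0.352, 0.150, 0.498)
t=5.000: state=(0.317, 0.132, 0.551)
t=5.500: state=(0.289, 0.113, 0.598)
t=6.000: state=(0.268, 0.095, 0.637)
t=6.500: state=(0.251, 0.079, 0.670)
t=7.000: state=(0.238, 0.065, 0.698)
t=7.500: state=(0.228, 0.053, 0.720)
t=8.000: state=(0.220, 0.043, 0.738)
t=8.500: state=(0.214, 0.034, 0.752)
t=9.000: state=(0.209, 0.027, 0.764)
t=9.500: state=(0.205, 0.022, 0.773)
t=10.000: state=(0.202, 0.017, 0.781)
t=10.020: state=(0.202, 0.017, 0.781)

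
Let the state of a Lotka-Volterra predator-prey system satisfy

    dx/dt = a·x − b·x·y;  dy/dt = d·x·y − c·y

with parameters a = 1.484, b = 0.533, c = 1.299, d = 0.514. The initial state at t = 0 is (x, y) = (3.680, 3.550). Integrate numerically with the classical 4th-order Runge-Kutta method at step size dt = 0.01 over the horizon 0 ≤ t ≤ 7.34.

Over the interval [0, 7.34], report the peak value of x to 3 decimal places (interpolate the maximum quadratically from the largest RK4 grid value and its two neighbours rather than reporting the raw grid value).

t=0.000: state=(3.680, 3.550)
step 1 (dt=0.01): k1=(-1.502, 2.103), k2=(-1.520, 2.096), k3=(-1.519, 2.096), k4=(-1.537, 2.088); state += dt/6·(k1+2k2+2k3+k4)
t=0.010: state=(3.665, 3.571)
t=0.020: state=(3.649, 3.592)
t=0.030: state=(3.633, 3.612)
continuing one RK4 step at a time; state shown every 25 steps (Δt=0.25):
t=0.250: state=(3.218, 4.003)
t=0.500: state=(2.687, 4.227)
t=0.750: state=(2.217, 4.182)
t=1.000: state=(1.869, 3.924)
t=1.250: state=(1.645, 3.550)
t=1.500: state=(1.526, 3.142)
t=1.750: state=(1.494, 2.755)
t=2.000: state=(1.535, 2.417)
t=2.250: state=(1.643, 2.141)
t=2.500: state=(1.816, 1.931)
t=2.750: state=(2.056, 1.788)
t=3.000: state=(2.361, 1.716)
t=3.250: state=(2.724, 1.718)
t=3.500: state=(3.125, 1.808)
t=3.750: state=(3.518, 2.003)
t=4.000: state=(3.827, 2.324)
t=4.250: state=(3.954, 2.775)
t=4.500: state=(3.821, 3.315)
t=4.750: state=(3.436, 3.828)
t=5.000: state=(2.916, 4.163)
t=5.250: state=(2.408, 4.233)
t=5.500: state=(2.004, 4.056)
t=5.750: state=(1.728, 3.721)
t=6.000: state=(1.566, 3.319)
t=6.250: state=(1.498, 2.918)
t=6.500: state=(1.508, 2.557)
t=6.750: state=(1.588, 2.253)
t=7.000: state=(1.733, 2.014)
t=7.250: state=(1.944, 1.842)
t=7.340: state=(2.036, 1.797)
largest grid value and its neighbours: x(4.240)=3.95372, x(4.250)=3.95412, x(4.260)=3.95410
parabola through these three points peaks at t≈4.254 with x≈3.95416

max x = 3.954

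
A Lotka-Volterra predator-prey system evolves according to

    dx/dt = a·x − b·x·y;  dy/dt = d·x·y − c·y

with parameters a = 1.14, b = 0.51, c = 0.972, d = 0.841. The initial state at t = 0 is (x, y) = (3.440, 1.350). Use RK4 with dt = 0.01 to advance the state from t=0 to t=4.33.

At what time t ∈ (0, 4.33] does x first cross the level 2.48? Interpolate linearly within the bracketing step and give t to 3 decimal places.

t=0.000: state=(3.440, 1.350)
step 1 (dt=0.01): k1=(1.553, 2.593), k2=(1.534, 2.627), k3=(1.534, 2.627), k4=(1.514, 2.662); state += dt/6·(k1+2k2+2k3+k4)
t=0.010: state=(3.455, 1.376)
t=0.020: state=(3.470, 1.403)
t=0.030: state=(3.485, 1.431)
continuing one RK4 step at a time; state shown every 20 steps (Δt=0.2):
t=0.200: state=(3.648, 2.024)
t=0.400: state=(3.546, 3.068)
t=0.600: state=(3.045, 4.421)
t=0.740: state=(2.517, 5.357)
next step: t=0.750: state=(2.477, 5.418) — x has crossed 2.48
linear interpolation between t=0.740 (2.51730) and t=0.750 (2.47715) → t≈0.749

t = 0.749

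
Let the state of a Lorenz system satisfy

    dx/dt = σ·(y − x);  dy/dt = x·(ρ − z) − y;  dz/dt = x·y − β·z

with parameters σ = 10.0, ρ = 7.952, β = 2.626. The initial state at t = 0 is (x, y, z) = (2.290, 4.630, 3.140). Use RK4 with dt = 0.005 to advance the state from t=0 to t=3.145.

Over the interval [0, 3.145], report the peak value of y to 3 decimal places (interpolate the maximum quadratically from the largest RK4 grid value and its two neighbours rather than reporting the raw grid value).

t=0.000: state=(2.290, 4.630, 3.140)
step 1 (dt=0.005): k1=(23.400, 6.389, 2.357), k2=(22.975, 6.641, 2.650), k3=(22.992, 6.634, 2.645), k4=(22.582, 6.878, 2.934); state += dt/6·(k1+2k2+2k3+k4)
t=0.005: state=(2.405, 4.663, 3.153)
t=0.010: state=(2.516, 4.699, 3.169)
t=0.015: state=(2.623, 4.736, 3.188)
continuing one RK4 step at a time; state shown every 40 steps (Δt=0.2):
t=0.200: state=(5.407, 6.519, 5.599)
t=0.400: state=(6.110, 5.558, 9.314)
t=0.600: state=(4.160, 3.168, 8.854)
t=0.800: state=(2.929, 2.691, 6.697)
t=1.000: state=(3.015, 3.293, 5.292)
t=1.200: state=(3.890, 4.443, 5.230)
t=1.400: state=(4.935, 5.320, 6.596)
t=1.600: state=(5.085, 4.839, 8.024)
t=1.800: state=(4.286, 3.857, 7.867)
t=2.000: state=(3.698, 3.569, 6.869)
t=2.200: state=(3.753, 3.915, 6.193)
t=2.400: state=(4.220, 4.485, 6.290)
t=2.600: state=(4.634, 4.743, 6.972)
t=2.800: state=(4.591, 4.453, 7.468)
t=3.000: state=(4.234, 4.059, 7.311)
t=3.145: state=(4.041, 3.960, 6.978)
largest grid value and its neighbours: y(0.250)=6.70120, y(0.255)=6.70390, y(0.260)=6.70357
parabola through these three points peaks at t≈0.257 with y≈6.70414

max y = 6.704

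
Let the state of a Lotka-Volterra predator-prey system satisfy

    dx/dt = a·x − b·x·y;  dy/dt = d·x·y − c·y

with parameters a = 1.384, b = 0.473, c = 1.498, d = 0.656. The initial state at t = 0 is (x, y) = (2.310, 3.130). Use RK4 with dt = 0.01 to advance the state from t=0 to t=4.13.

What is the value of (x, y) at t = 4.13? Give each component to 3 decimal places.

(x, y) = (2.360, 3.105)

t=0.000: state=(2.310, 3.130)
step 1 (dt=0.01): k1=(-0.223, 0.054), k2=(-0.223, 0.052), k3=(-0.223, 0.052), k4=(-0.223, 0.050); state += dt/6·(k1+2k2+2k3+k4)
t=0.010: state=(2.308, 3.131)
t=0.020: state=(2.306, 3.131)
t=0.030: state=(2.303, 3.131)
continuing one RK4 step at a time; state shown every 20 steps (Δt=0.2):
t=0.200: state=(2.265, 3.132)
t=0.400: state=(2.223, 3.115)
t=0.600: state=(2.187, 3.083)
t=0.800: state=(2.159, 3.038)
t=1.000: state=(2.141, 2.985)
t=1.200: state=(2.135, 2.928)
t=1.400: state=(2.140, 2.873)
t=1.600: state=(2.156, 2.822)
t=1.800: state=(2.182, 2.779)
t=2.000: state=(2.216, 2.749)
t=2.200: state=(2.256, 2.731)
t=2.400: state=(2.298, 2.729)
t=2.600: state=(2.340, 2.742)
t=2.800: state=(2.379, 2.769)
t=3.000: state=(2.410, 2.810)
t=3.200: state=(2.430, 2.861)
t=3.400: state=(2.439, 2.919)
t=3.600: state=(2.433, 2.978)
t=3.800: state=(2.415, 3.034)
t=4.000: state=(2.385, 3.081)
t=4.130: state=(2.360, 3.105)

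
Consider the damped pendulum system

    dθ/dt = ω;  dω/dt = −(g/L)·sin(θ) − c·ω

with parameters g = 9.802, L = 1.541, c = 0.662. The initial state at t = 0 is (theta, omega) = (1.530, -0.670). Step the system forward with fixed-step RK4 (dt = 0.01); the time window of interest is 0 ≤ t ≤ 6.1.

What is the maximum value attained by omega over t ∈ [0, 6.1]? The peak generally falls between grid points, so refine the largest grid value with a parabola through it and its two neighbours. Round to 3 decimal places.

t=0.000: state=(1.530, -0.670)
step 1 (dt=0.01): k1=(-0.670, -5.912), k2=(-0.700, -5.891), k3=(-0.699, -5.892), k4=(-0.729, -5.871); state += dt/6·(k1+2k2+2k3+k4)
t=0.010: state=(1.523, -0.729)
t=0.020: state=(1.515, -0.787)
t=0.030: state=(1.507, -0.846)
continuing one RK4 step at a time; state shown every 20 steps (Δt=0.2):
t=0.200: state=(1.284, -1.762)
t=0.400: state=(0.843, -2.582)
t=0.600: state=(0.285, -2.889)
t=0.800: state=(-0.267, -2.527)
t=1.000: state=(-0.691, -1.648)
t=1.200: state=(-0.914, -0.572)
t=1.400: state=(-0.923, 0.458)
t=1.600: state=(-0.744, 1.291)
t=1.800: state=(-0.429, 1.792)
t=2.000: state=(-0.057, 1.851)
t=2.200: state=(0.282, 1.476)
t=2.400: state=(0.515, 0.816)
t=2.600: state=(0.603, 0.070)
t=2.800: state=(0.548, -0.598)
t=3.000: state=(0.378, -1.062)
t=3.200: state=(0.143, -1.236)
t=3.400: state=(-0.096, -1.105)
t=3.600: state=(-0.283, -0.734)
t=3.800: state=(-0.382, -0.244)
t=4.000: state=(-0.381, 0.239)
t=4.200: state=(-0.294, 0.609)
t=4.400: state=(-0.150, 0.797)
t=4.600: state=(0.011, 0.778)
t=4.800: state=(0.150, 0.580)
t=5.000: state=(0.236, 0.273)
t=5.200: state=(0.257, -0.058)
t=5.400: state=(0.216, -0.336)
t=5.600: state=(0.131, -0.502)
t=5.800: state=(0.025, -0.531)
t=6.000: state=(-0.073, -0.433)
t=6.100: state=(-0.113, -0.348)
largest grid value and its neighbours: omega(1.910)=1.88253, omega(1.920)=1.88368, omega(1.930)=1.88366
parabola through these three points peaks at t≈1.925 with omega≈1.88382

max omega = 1.884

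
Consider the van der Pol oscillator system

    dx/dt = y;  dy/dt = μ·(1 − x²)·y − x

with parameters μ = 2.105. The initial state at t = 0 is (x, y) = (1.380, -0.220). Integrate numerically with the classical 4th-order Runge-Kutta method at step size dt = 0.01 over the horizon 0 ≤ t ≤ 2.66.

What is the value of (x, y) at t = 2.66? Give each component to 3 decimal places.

(x, y) = (-1.947, 0.285)

t=0.000: state=(1.380, -0.220)
step 1 (dt=0.01): k1=(-0.220, -0.961), k2=(-0.225, -0.952), k3=(-0.225, -0.952), k4=(-0.230, -0.944); state += dt/6·(k1+2k2+2k3+k4)
t=0.010: state=(1.378, -0.230)
t=0.020: state=(1.375, -0.239)
t=0.030: state=(1.373, -0.248)
continuing one RK4 step at a time; state shown every 10 steps (Δt=0.1):
t=0.100: state=(1.353, -0.308)
t=0.200: state=(1.319, -0.385)
t=0.300: state=(1.277, -0.454)
t=0.400: state=(1.228, -0.521)
t=0.500: state=(1.173, -0.589)
t=0.600: state=(1.110, -0.664)
t=0.700: state=(1.039, -0.748)
t=0.800: state=(0.960, -0.848)
t=0.900: state=(0.869, -0.971)
t=1.000: state=(0.765, -1.126)
t=1.100: state=(0.642, -1.326)
t=1.200: state=(0.497, -1.589)
t=1.300: state=(0.322, -1.937)
t=1.400: state=(0.106, -2.389)
t=1.500: state=(-0.160, -2.943)
t=1.600: state=(-0.483, -3.516)
t=1.700: state=(-0.856, -3.874)
t=1.800: state=(-1.239, -3.680)
t=1.900: state=(-1.570, -2.855)
t=2.000: state=(-1.802, -1.784)
t=2.100: state=(-1.934, -0.905)
t=2.200: state=(-1.994, -0.347)
t=2.300: state=(-2.011, -0.035)
t=2.400: state=(-2.006, 0.130)
t=2.500: state=(-1.988, 0.218)
t=2.600: state=(-1.964, 0.266)
t=2.660: state=(-1.947, 0.285)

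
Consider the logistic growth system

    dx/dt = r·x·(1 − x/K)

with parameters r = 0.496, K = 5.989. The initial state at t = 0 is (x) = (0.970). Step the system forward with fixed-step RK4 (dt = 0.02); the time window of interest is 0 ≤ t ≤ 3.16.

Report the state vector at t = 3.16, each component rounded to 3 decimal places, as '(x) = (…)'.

t=0.000: state=(0.970)
step 1 (dt=0.02): k1=(0.403), k2=(0.405), k3=(0.405), k4=(0.406); state += dt/6·(k1+2k2+2k3+k4)
t=0.020: state=(0.978)
t=0.040: state=(0.986)
t=0.060: state=(0.994)
continuing one RK4 step at a time; state shown every 10 steps (Δt=0.2):
t=0.200: state=(1.053)
t=0.400: state=(1.142)
t=0.600: state=(1.237)
t=0.800: state=(1.337)
t=1.000: state=(1.443)
t=1.200: state=(1.554)
t=1.400: state=(1.671)
t=1.600: state=(1.793)
t=1.800: state=(1.920)
t=2.000: state=(2.052)
t=2.200: state=(2.188)
t=2.400: state=(2.327)
t=2.600: state=(2.470)
t=2.800: state=(2.615)
t=3.000: state=(2.762)
t=3.160: state=(2.880)

(x) = (2.880)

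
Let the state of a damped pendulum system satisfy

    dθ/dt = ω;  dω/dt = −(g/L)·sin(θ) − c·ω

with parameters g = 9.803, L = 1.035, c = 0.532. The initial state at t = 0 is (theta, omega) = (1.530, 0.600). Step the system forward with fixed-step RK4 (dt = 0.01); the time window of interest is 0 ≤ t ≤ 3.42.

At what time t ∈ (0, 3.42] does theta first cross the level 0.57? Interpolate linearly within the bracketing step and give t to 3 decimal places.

t=0.000: state=(1.530, 0.600)
step 1 (dt=0.01): k1=(0.600, -9.783), k2=(0.551, -9.758), k3=(0.551, -9.758), k4=(0.502, -9.733); state += dt/6·(k1+2k2+2k3+k4)
t=0.010: state=(1.536, 0.502)
t=0.020: state=(1.540, 0.405)
t=0.030: state=(1.544, 0.309)
continuing one RK4 step at a time; state shown every 20 steps (Δt=0.2):
t=0.200: state=(1.461, -1.255)
t=0.400: state=(1.045, -2.835)
t=0.540: state=(0.592, -3.562)
next step: t=0.550: state=(0.556, -3.594) — theta has crossed 0.57
linear interpolation between t=0.540 (0.59210) and t=0.550 (0.55631) → t≈0.546

t = 0.546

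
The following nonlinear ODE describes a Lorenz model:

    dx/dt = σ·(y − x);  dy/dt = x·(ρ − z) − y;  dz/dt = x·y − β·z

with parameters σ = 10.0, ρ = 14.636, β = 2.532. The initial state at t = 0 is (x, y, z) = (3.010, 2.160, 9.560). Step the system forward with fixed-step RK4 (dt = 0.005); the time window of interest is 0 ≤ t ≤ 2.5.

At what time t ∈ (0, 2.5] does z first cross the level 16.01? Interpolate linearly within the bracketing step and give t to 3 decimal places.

t = 0.476

t=0.000: state=(3.010, 2.160, 9.560)
step 1 (dt=0.005): k1=(-8.500, 13.119, -17.704), k2=(-7.960, 13.110, -17.540), k3=(-7.973, 13.116, -17.538), k4=(-7.446, 13.111, -17.374); state += dt/6·(k1+2k2+2k3+k4)
t=0.005: state=(2.970, 2.226, 9.472)
t=0.010: state=(2.935, 2.291, 9.386)
t=0.015: state=(2.906, 2.357, 9.302)
continuing one RK4 step at a time; state shown every 20 steps (Δt=0.1):
t=0.100: state=(2.972, 3.556, 8.149)
t=0.200: state=(4.000, 5.442, 7.702)
t=0.300: state=(5.804, 7.913, 8.903)
t=0.400: state=(7.926, 9.798, 12.479)
t=0.475: state=(8.859, 9.297, 15.960)
next step: t=0.480: state=(8.878, 9.187, 16.166) — z has crossed 16.01
linear interpolation between t=0.475 (15.95993) and t=0.480 (16.16645) → t≈0.476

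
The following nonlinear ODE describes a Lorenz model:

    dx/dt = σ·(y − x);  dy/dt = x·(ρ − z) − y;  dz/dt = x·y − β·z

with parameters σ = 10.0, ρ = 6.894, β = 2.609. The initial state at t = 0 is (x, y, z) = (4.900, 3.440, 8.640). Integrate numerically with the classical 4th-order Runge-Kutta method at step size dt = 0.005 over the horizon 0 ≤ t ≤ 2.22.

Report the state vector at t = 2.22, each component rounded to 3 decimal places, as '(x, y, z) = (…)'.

(x, y, z) = (4.176, 4.313, 5.736)

t=0.000: state=(4.900, 3.440, 8.640)
step 1 (dt=0.005): k1=(-14.600, -11.995, -5.686), k2=(-14.535, -11.833, -5.920), k3=(-14.532, -11.830, -5.916), k4=(-14.465, -11.667, -6.144); state += dt/6·(k1+2k2+2k3+k4)
t=0.005: state=(4.827, 3.381, 8.610)
t=0.010: state=(4.755, 3.323, 8.579)
t=0.015: state=(4.684, 3.268, 8.545)
continuing one RK4 step at a time; state shown every 20 steps (Δt=0.1):
t=0.100: state=(3.623, 2.568, 7.748)
t=0.200: state=(2.811, 2.231, 6.626)
t=0.300: state=(2.425, 2.212, 5.604)
t=0.400: state=(2.347, 2.389, 4.794)
t=0.500: state=(2.485, 2.712, 4.232)
t=0.600: state=(2.789, 3.163, 3.942)
t=0.700: state=(3.224, 3.712, 3.949)
t=0.800: state=(3.745, 4.287, 4.278)
t=0.900: state=(4.272, 4.762, 4.909)
t=1.000: state=(4.679, 4.981, 5.725)
t=1.100: state=(4.841, 4.854, 6.493)
t=1.200: state=(4.710, 4.450, 6.969)
t=1.300: state=(4.366, 3.963, 7.047)
t=1.400: state=(3.958, 3.567, 6.798)
t=1.500: state=(3.616, 3.335, 6.376)
t=1.600: state=(3.405, 3.266, 5.923)
t=1.700: state=(3.335, 3.331, 5.535)
t=1.800: state=(3.389, 3.495, 5.271)
t=1.900: state=(3.536, 3.719, 5.159)
t=2.000: state=(3.742, 3.962, 5.207)
t=2.100: state=(3.961, 4.172, 5.396)
t=2.200: state=(4.147, 4.300, 5.675)
t=2.220: state=(4.176, 4.313, 5.736)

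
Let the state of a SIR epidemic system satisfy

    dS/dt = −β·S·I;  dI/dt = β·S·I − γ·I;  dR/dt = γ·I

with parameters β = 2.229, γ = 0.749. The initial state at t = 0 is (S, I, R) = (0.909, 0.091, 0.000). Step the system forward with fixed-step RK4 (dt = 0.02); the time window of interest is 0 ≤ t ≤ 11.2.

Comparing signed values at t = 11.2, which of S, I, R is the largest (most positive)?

largest component: R

t=0.000: state=(0.909, 0.091, 0.000)
step 1 (dt=0.02): k1=(-0.184, 0.116, 0.068), k2=(-0.186, 0.117, 0.069), k3=(-0.186, 0.117, 0.069), k4=(-0.188, 0.118, 0.070); state += dt/6·(k1+2k2+2k3+k4)
t=0.020: state=(0.905, 0.093, 0.001)
t=0.040: state=(0.901, 0.096, 0.003)
t=0.060: state=(0.898, 0.098, 0.004)
continuing one RK4 step at a time; state shown every 25 steps (Δt=0.5):
t=0.500: state=(0.791, 0.162, 0.047)
t=1.000: state=(0.630, 0.247, 0.123)
t=1.500: state=(0.460, 0.311, 0.229)
t=2.000: state=(0.320, 0.329, 0.350)
t=2.500: state=(0.224, 0.305, 0.470)
t=3.000: state=(0.163, 0.260, 0.576)
t=3.500: state=(0.126, 0.210, 0.664)
t=4.000: state=(0.102, 0.164, 0.734)
t=4.500: state=(0.087, 0.125, 0.788)
t=5.000: state=(0.077, 0.094, 0.829)
t=5.500: state=(0.070, 0.070, 0.859)
t=6.000: state=(0.066, 0.052, 0.882)
t=6.500: state=(0.063, 0.038, 0.899)
t=7.000: state=(0.060, 0.028, 0.911)
t=7.500: state=(0.059, 0.021, 0.920)
t=8.000: state=(0.058, 0.015, 0.927)
t=8.500: state=(0.057, 0.011, 0.932)
t=9.000: state=(0.056, 0.008, 0.936)
t=9.500: state=(0.056, 0.006, 0.938)
t=10.000: state=(0.055, 0.004, 0.940)
t=10.500: state=(0.055, 0.003, 0.942)
t=11.000: state=(0.055, 0.002, 0.943)
t=11.200: state=(0.055, 0.002, 0.943)
compare at T: S=0.055, I=0.002, R=0.943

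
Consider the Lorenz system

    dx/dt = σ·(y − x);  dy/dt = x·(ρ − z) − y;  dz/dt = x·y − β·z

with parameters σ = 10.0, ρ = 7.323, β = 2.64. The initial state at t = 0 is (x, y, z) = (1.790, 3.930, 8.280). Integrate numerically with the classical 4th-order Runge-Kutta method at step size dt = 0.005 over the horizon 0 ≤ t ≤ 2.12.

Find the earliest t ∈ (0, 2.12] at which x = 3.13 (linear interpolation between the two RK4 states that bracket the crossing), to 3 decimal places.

t=0.000: state=(1.790, 3.930, 8.280)
step 1 (dt=0.005): k1=(21.400, -5.643, -14.824), k2=(20.724, -5.612, -14.542), k3=(20.742, -5.612, -14.551), k4=(20.082, -5.576, -14.278); state += dt/6·(k1+2k2+2k3+k4)
t=0.005: state=(1.894, 3.902, 8.207)
t=0.010: state=(1.991, 3.874, 8.137)
t=0.015: state=(2.082, 3.847, 8.070)
continuing one RK4 step at a time; state shown every 20 steps (Δt=0.1):
t=0.100: state=(2.964, 3.483, 7.174)
t=0.145: state=(3.130, 3.375, 6.814)
next step: t=0.150: state=(3.141, 3.367, 6.777) — x has crossed 3.13
linear interpolation between t=0.145 (3.12964) and t=0.150 (3.14141) → t≈0.145

t = 0.145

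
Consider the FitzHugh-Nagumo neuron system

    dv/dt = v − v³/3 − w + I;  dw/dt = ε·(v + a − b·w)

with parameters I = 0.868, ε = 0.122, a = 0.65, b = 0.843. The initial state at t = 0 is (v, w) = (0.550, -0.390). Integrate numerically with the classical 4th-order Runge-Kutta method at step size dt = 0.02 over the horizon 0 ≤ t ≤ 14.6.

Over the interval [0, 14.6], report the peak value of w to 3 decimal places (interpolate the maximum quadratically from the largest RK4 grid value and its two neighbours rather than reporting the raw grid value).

t=0.000: state=(0.550, -0.390)
step 1 (dt=0.02): k1=(1.753, 0.187), k2=(1.763, 0.188), k3=(1.763, 0.188), k4=(1.773, 0.190); state += dt/6·(k1+2k2+2k3+k4)
t=0.020: state=(0.585, -0.386)
t=0.040: state=(0.621, -0.382)
t=0.060: state=(0.657, -0.378)
continuing one RK4 step at a time; state shown every 25 steps (Δt=0.5):
t=0.500: state=(1.450, -0.272)
t=1.000: state=(1.948, -0.115)
t=1.500: state=(2.043, 0.049)
t=2.000: state=(2.023, 0.206)
t=2.500: state=(1.980, 0.353)
t=3.000: state=(1.933, 0.491)
t=3.500: state=(1.884, 0.618)
t=4.000: state=(1.836, 0.736)
t=4.500: state=(1.788, 0.846)
t=5.000: state=(1.740, 0.947)
t=5.500: state=(1.692, 1.040)
t=6.000: state=(1.645, 1.126)
t=6.500: state=(1.596, 1.205)
t=7.000: state=(1.548, 1.276)
t=7.500: state=(1.499, 1.342)
t=8.000: state=(1.450, 1.401)
t=8.500: state=(1.400, 1.454)
t=9.000: state=(1.349, 1.501)
t=9.500: state=(1.297, 1.543)
t=10.000: state=(1.243, 1.580)
t=10.500: state=(1.187, 1.612)
t=11.000: state=(1.129, 1.639)
t=11.500: state=(1.066, 1.660)
t=12.000: state=(0.998, 1.677)
t=12.500: state=(0.922, 1.689)
t=13.000: state=(0.836, 1.695)
t=13.500: state=(0.734, 1.696)
t=14.000: state=(0.607, 1.689)
t=14.500: state=(0.438, 1.675)
t=14.600: state=(0.397, 1.670)
largest grid value and its neighbours: w(13.260)=1.69621, w(13.280)=1.69622, w(13.300)=1.69622
parabola through these three points peaks at t≈13.289 with w≈1.69622

max w = 1.696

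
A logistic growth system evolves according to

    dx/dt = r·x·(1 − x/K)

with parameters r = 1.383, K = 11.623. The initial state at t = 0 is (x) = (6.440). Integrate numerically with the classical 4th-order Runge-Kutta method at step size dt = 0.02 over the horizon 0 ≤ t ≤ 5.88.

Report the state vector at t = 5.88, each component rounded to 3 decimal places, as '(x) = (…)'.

(x) = (11.620)

t=0.000: state=(6.440)
step 1 (dt=0.02): k1=(3.972), k2=(3.966), k3=(3.966), k4=(3.959); state += dt/6·(k1+2k2+2k3+k4)
t=0.020: state=(6.519)
t=0.040: state=(6.598)
t=0.060: state=(6.677)
continuing one RK4 step at a time; state shown every 10 steps (Δt=0.2):
t=0.200: state=(7.218)
t=0.400: state=(7.945)
t=0.600: state=(8.603)
t=0.800: state=(9.180)
t=1.000: state=(9.671)
t=1.200: state=(10.080)
t=1.400: state=(10.414)
t=1.600: state=(10.682)
t=1.800: state=(10.896)
t=2.000: state=(11.063)
t=2.200: state=(11.193)
t=2.400: state=(11.294)
t=2.600: state=(11.372)
t=2.800: state=(11.432)
t=3.000: state=(11.477)
t=3.200: state=(11.512)
t=3.400: state=(11.539)
t=3.600: state=(11.559)
t=3.800: state=(11.574)
t=4.000: state=(11.586)
t=4.200: state=(11.595)
t=4.400: state=(11.602)
t=4.600: state=(11.607)
t=4.800: state=(11.611)
t=5.000: state=(11.614)
t=5.200: state=(11.616)
t=5.400: state=(11.618)
t=5.600: state=(11.619)
t=5.800: state=(11.620)
t=5.880: state=(11.620)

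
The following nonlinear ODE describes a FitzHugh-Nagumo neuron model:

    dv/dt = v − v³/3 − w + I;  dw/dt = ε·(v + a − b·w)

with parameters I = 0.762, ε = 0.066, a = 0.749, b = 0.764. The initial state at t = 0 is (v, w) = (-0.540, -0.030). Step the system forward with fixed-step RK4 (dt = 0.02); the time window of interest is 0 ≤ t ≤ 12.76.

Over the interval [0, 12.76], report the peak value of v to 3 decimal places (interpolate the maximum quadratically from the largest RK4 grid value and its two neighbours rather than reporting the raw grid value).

max v = 1.921

t=0.000: state=(-0.540, -0.030)
step 1 (dt=0.02): k1=(0.304, 0.015), k2=(0.306, 0.015), k3=(0.307, 0.016), k4=(0.309, 0.016); state += dt/6·(k1+2k2+2k3+k4)
t=0.020: state=(-0.534, -0.030)
t=0.040: state=(-0.528, -0.029)
t=0.060: state=(-0.521, -0.029)
continuing one RK4 step at a time; state shown every 25 steps (Δt=0.5):
t=0.500: state=(-0.357, -0.020)
t=1.000: state=(-0.083, -0.002)
t=1.500: state=(0.350, 0.026)
t=2.000: state=(0.977, 0.071)
t=2.500: state=(1.573, 0.136)
t=3.000: state=(1.854, 0.214)
t=3.500: state=(1.919, 0.295)
t=4.000: state=(1.914, 0.374)
t=4.500: state=(1.891, 0.451)
t=5.000: state=(1.863, 0.526)
t=5.500: state=(1.834, 0.597)
t=6.000: state=(1.805, 0.666)
t=6.500: state=(1.775, 0.732)
t=7.000: state=(1.745, 0.796)
t=7.500: state=(1.715, 0.857)
t=8.000: state=(1.684, 0.915)
t=8.500: state=(1.653, 0.971)
t=9.000: state=(1.622, 1.025)
t=9.500: state=(1.590, 1.076)
t=10.000: state=(1.558, 1.125)
t=10.500: state=(1.525, 1.172)
t=11.000: state=(1.491, 1.216)
t=11.500: state=(1.457, 1.258)
t=12.000: state=(1.421, 1.298)
t=12.500: state=(1.385, 1.336)
t=12.760: state=(1.365, 1.355)
largest grid value and its neighbours: v(3.640)=1.92106, v(3.660)=1.92108, v(3.680)=1.92104
parabola through these three points peaks at t≈3.657 with v≈1.92108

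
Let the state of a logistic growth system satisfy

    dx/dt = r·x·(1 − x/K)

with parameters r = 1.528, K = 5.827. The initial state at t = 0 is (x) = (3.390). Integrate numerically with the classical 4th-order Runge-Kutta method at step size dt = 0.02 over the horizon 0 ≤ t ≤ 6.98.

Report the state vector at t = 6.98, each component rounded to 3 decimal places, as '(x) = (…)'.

t=0.000: state=(3.390)
step 1 (dt=0.02): k1=(2.166), k2=(2.161), k3=(2.161), k4=(2.155); state += dt/6·(k1+2k2+2k3+k4)
t=0.020: state=(3.433)
t=0.040: state=(3.476)
t=0.060: state=(3.519)
continuing one RK4 step at a time; state shown every 25 steps (Δt=0.5):
t=0.500: state=(4.365)
t=1.000: state=(5.041)
t=1.500: state=(5.432)
t=2.000: state=(5.636)
t=2.500: state=(5.737)
t=3.000: state=(5.785)
t=3.500: state=(5.807)
t=4.000: state=(5.818)
t=4.500: state=(5.823)
t=5.000: state=(5.825)
t=5.500: state=(5.826)
t=6.000: state=(5.827)
t=6.500: state=(5.827)
t=6.980: state=(5.827)

(x) = (5.827)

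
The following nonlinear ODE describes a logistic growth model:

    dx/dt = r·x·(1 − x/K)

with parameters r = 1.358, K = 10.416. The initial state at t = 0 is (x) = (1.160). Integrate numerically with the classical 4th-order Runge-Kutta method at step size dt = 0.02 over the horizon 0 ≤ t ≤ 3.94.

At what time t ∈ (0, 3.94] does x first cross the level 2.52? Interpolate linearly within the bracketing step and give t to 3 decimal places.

t=0.000: state=(1.160)
step 1 (dt=0.02): k1=(1.400), k2=(1.415), k3=(1.415), k4=(1.430); state += dt/6·(k1+2k2+2k3+k4)
t=0.020: state=(1.188)
t=0.040: state=(1.217)
t=0.060: state=(1.247)
continuing one RK4 step at a time; state shown every 10 steps (Δt=0.2):
t=0.200: state=(1.471)
t=0.400: state=(1.848)
t=0.600: state=(2.298)
t=0.680: state=(2.498)
next step: t=0.700: state=(2.550) — x has crossed 2.52
linear interpolation between t=0.680 (2.49845) and t=0.700 (2.55039) → t≈0.688

t = 0.688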